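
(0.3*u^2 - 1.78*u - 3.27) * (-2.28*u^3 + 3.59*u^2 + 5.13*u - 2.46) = -0.684*u^5 + 5.1354*u^4 + 2.6044*u^3 - 21.6087*u^2 - 12.3963*u + 8.0442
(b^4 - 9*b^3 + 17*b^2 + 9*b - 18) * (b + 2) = b^5 - 7*b^4 - b^3 + 43*b^2 - 36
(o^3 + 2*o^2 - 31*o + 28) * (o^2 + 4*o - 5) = o^5 + 6*o^4 - 28*o^3 - 106*o^2 + 267*o - 140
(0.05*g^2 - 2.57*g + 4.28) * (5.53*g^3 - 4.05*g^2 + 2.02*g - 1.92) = 0.2765*g^5 - 14.4146*g^4 + 34.1779*g^3 - 22.6214*g^2 + 13.58*g - 8.2176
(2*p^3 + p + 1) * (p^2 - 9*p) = 2*p^5 - 18*p^4 + p^3 - 8*p^2 - 9*p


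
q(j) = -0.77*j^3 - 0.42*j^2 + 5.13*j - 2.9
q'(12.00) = -337.59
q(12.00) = -1332.38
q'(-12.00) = -317.43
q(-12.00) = 1205.62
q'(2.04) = -6.20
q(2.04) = -0.72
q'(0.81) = 2.93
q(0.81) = 0.57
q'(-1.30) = 2.32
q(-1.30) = -8.59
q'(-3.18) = -15.56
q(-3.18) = 1.30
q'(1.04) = 1.76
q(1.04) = 1.11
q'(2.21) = -8.01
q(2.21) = -1.93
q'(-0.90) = 4.01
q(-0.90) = -7.30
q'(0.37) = 4.50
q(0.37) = -1.10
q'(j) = -2.31*j^2 - 0.84*j + 5.13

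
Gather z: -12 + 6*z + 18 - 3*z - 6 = 3*z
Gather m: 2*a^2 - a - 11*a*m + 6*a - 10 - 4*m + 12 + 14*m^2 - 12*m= 2*a^2 + 5*a + 14*m^2 + m*(-11*a - 16) + 2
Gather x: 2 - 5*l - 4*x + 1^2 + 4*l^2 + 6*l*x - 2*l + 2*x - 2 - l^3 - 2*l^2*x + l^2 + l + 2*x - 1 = -l^3 + 5*l^2 - 6*l + x*(-2*l^2 + 6*l)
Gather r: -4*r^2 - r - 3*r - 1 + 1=-4*r^2 - 4*r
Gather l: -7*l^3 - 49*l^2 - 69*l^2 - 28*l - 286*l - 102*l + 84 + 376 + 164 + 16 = -7*l^3 - 118*l^2 - 416*l + 640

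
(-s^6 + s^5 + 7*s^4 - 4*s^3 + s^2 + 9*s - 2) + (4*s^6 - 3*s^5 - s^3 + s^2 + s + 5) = 3*s^6 - 2*s^5 + 7*s^4 - 5*s^3 + 2*s^2 + 10*s + 3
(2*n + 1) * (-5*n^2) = -10*n^3 - 5*n^2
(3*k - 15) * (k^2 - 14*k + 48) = 3*k^3 - 57*k^2 + 354*k - 720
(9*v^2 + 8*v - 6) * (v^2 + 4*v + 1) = 9*v^4 + 44*v^3 + 35*v^2 - 16*v - 6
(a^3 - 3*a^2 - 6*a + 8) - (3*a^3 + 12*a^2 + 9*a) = -2*a^3 - 15*a^2 - 15*a + 8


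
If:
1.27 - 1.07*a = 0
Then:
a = 1.19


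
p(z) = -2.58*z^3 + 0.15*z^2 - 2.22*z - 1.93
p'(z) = -7.74*z^2 + 0.3*z - 2.22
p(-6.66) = 781.66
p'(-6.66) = -347.53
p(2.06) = -28.42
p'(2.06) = -34.45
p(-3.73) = 142.33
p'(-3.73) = -111.02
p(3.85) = -155.49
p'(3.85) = -115.79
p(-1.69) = 14.70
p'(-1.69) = -24.83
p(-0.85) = 1.65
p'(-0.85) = -8.07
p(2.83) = -65.49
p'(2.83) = -63.36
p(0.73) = -4.47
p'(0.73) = -6.13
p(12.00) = -4465.21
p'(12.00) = -1113.18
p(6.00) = -567.13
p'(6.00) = -279.06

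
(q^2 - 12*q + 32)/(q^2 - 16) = (q - 8)/(q + 4)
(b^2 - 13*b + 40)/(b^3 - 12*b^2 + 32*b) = (b - 5)/(b*(b - 4))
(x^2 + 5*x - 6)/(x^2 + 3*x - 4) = (x + 6)/(x + 4)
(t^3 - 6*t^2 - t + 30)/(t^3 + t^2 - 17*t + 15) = (t^2 - 3*t - 10)/(t^2 + 4*t - 5)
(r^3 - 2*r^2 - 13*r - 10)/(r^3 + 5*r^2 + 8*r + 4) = (r - 5)/(r + 2)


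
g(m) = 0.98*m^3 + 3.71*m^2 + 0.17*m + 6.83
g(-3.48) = 9.87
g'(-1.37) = -4.48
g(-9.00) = -408.61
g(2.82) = 58.79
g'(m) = 2.94*m^2 + 7.42*m + 0.17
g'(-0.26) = -1.56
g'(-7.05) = 93.98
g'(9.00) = 305.09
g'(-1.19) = -4.50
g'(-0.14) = -0.81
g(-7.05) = -153.37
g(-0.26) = 7.02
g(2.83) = 59.24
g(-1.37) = 11.04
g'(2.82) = 44.47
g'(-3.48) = 9.95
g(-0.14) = 6.88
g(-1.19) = 10.23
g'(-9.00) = 171.53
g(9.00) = 1023.29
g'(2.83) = 44.71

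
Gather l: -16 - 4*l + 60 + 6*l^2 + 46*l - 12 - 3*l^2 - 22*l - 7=3*l^2 + 20*l + 25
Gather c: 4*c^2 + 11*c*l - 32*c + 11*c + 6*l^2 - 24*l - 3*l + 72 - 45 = 4*c^2 + c*(11*l - 21) + 6*l^2 - 27*l + 27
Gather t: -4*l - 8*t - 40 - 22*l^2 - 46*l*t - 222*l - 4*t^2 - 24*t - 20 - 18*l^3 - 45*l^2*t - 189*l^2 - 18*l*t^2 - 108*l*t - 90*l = -18*l^3 - 211*l^2 - 316*l + t^2*(-18*l - 4) + t*(-45*l^2 - 154*l - 32) - 60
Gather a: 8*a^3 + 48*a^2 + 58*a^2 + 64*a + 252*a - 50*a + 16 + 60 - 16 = 8*a^3 + 106*a^2 + 266*a + 60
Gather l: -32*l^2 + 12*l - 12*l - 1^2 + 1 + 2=2 - 32*l^2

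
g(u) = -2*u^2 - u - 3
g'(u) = -4*u - 1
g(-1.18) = -4.60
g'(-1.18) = 3.72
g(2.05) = -13.46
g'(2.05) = -9.20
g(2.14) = -14.30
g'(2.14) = -9.56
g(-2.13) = -9.94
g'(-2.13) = 7.52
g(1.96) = -12.64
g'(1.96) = -8.84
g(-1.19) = -4.64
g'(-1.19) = 3.76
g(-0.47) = -2.97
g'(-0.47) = 0.88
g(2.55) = -18.56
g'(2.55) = -11.20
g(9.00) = -174.00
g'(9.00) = -37.00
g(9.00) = -174.00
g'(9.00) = -37.00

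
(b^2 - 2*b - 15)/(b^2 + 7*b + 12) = (b - 5)/(b + 4)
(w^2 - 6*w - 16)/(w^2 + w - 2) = (w - 8)/(w - 1)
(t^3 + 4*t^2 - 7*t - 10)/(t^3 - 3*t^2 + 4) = (t + 5)/(t - 2)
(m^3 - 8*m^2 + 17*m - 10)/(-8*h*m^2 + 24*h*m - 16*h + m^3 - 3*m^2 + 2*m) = (5 - m)/(8*h - m)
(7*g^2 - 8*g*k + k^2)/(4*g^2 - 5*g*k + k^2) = (7*g - k)/(4*g - k)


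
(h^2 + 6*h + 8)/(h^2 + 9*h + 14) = (h + 4)/(h + 7)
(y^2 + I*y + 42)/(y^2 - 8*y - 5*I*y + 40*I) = (y^2 + I*y + 42)/(y^2 - 8*y - 5*I*y + 40*I)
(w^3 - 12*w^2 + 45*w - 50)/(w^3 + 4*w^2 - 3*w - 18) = (w^2 - 10*w + 25)/(w^2 + 6*w + 9)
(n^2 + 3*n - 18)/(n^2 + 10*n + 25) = (n^2 + 3*n - 18)/(n^2 + 10*n + 25)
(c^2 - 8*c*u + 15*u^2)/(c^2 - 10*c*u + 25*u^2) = (-c + 3*u)/(-c + 5*u)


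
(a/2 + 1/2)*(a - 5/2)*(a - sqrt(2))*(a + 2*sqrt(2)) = a^4/2 - 3*a^3/4 + sqrt(2)*a^3/2 - 13*a^2/4 - 3*sqrt(2)*a^2/4 - 5*sqrt(2)*a/4 + 3*a + 5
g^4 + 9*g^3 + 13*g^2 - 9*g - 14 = (g - 1)*(g + 1)*(g + 2)*(g + 7)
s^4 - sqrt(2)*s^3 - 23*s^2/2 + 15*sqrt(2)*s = s*(s - 2*sqrt(2))*(s - 3*sqrt(2)/2)*(s + 5*sqrt(2)/2)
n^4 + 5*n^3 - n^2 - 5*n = n*(n - 1)*(n + 1)*(n + 5)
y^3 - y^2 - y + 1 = (y - 1)^2*(y + 1)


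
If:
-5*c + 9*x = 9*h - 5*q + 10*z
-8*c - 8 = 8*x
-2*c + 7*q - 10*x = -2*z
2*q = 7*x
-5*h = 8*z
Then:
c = -9/8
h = 13/4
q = 7/16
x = 1/8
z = -65/32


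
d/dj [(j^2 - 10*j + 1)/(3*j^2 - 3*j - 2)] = (27*j^2 - 10*j + 23)/(9*j^4 - 18*j^3 - 3*j^2 + 12*j + 4)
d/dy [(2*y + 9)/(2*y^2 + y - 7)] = (4*y^2 + 2*y - (2*y + 9)*(4*y + 1) - 14)/(2*y^2 + y - 7)^2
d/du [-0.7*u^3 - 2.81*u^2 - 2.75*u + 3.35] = -2.1*u^2 - 5.62*u - 2.75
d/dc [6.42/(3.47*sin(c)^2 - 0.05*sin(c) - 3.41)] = (0.321 - 44.5548*sin(c))*cos(c)/(-3.47*sin(c)^2 + 0.05*sin(c) + 3.41)^2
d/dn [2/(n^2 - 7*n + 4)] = 2*(7 - 2*n)/(n^2 - 7*n + 4)^2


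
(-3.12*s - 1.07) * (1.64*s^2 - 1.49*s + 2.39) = -5.1168*s^3 + 2.894*s^2 - 5.8625*s - 2.5573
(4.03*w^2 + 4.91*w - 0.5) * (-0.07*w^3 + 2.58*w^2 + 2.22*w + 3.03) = -0.2821*w^5 + 10.0537*w^4 + 21.6494*w^3 + 21.8211*w^2 + 13.7673*w - 1.515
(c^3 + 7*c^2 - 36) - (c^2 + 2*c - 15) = c^3 + 6*c^2 - 2*c - 21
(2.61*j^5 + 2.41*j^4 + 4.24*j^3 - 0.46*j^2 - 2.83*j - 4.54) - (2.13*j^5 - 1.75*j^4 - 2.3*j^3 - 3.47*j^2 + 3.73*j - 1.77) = 0.48*j^5 + 4.16*j^4 + 6.54*j^3 + 3.01*j^2 - 6.56*j - 2.77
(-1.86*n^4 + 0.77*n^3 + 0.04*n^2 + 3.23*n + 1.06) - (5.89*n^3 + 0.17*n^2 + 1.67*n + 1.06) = -1.86*n^4 - 5.12*n^3 - 0.13*n^2 + 1.56*n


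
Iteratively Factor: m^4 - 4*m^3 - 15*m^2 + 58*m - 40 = (m + 4)*(m^3 - 8*m^2 + 17*m - 10) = (m - 2)*(m + 4)*(m^2 - 6*m + 5) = (m - 2)*(m - 1)*(m + 4)*(m - 5)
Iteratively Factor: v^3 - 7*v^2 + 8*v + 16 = (v + 1)*(v^2 - 8*v + 16) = (v - 4)*(v + 1)*(v - 4)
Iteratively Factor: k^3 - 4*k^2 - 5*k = (k + 1)*(k^2 - 5*k) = k*(k + 1)*(k - 5)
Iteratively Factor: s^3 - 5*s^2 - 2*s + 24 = (s - 3)*(s^2 - 2*s - 8) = (s - 4)*(s - 3)*(s + 2)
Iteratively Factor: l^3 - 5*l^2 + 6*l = (l - 3)*(l^2 - 2*l) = (l - 3)*(l - 2)*(l)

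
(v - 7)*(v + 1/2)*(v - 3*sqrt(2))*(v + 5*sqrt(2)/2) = v^4 - 13*v^3/2 - sqrt(2)*v^3/2 - 37*v^2/2 + 13*sqrt(2)*v^2/4 + 7*sqrt(2)*v/4 + 195*v/2 + 105/2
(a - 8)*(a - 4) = a^2 - 12*a + 32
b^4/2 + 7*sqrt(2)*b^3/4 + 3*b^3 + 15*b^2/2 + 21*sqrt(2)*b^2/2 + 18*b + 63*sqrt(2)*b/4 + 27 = (b/2 + sqrt(2))*(b + 3)^2*(b + 3*sqrt(2)/2)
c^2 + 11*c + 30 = (c + 5)*(c + 6)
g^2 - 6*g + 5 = (g - 5)*(g - 1)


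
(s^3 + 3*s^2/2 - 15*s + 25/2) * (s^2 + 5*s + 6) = s^5 + 13*s^4/2 - 3*s^3/2 - 107*s^2/2 - 55*s/2 + 75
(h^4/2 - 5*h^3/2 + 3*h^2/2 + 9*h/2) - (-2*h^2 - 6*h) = h^4/2 - 5*h^3/2 + 7*h^2/2 + 21*h/2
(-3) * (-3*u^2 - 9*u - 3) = 9*u^2 + 27*u + 9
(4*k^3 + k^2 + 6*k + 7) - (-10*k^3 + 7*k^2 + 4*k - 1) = 14*k^3 - 6*k^2 + 2*k + 8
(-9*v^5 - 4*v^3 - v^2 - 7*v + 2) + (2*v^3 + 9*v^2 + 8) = -9*v^5 - 2*v^3 + 8*v^2 - 7*v + 10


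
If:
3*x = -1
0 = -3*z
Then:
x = -1/3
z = 0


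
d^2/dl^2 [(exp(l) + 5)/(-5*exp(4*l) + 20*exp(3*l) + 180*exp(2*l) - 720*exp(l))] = 9*(-exp(7*l) - 4*exp(6*l) + 52*exp(5*l) + 256*exp(4*l) - 1200*exp(3*l) - 2816*exp(2*l) + 8640*exp(l) - 11520)*exp(-l)/(5*(exp(9*l) - 12*exp(8*l) - 60*exp(7*l) + 1232*exp(6*l) - 1296*exp(5*l) - 39744*exp(4*l) + 139968*exp(3*l) + 311040*exp(2*l) - 2239488*exp(l) + 2985984))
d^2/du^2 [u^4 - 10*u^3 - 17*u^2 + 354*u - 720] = 12*u^2 - 60*u - 34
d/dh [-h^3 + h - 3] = 1 - 3*h^2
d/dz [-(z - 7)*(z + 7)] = -2*z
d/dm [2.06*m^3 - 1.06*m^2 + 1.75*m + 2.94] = 6.18*m^2 - 2.12*m + 1.75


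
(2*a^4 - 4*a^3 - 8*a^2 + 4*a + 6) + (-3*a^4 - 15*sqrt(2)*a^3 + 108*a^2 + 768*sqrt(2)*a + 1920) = -a^4 - 15*sqrt(2)*a^3 - 4*a^3 + 100*a^2 + 4*a + 768*sqrt(2)*a + 1926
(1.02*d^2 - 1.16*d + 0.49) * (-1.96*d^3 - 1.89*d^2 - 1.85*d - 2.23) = -1.9992*d^5 + 0.3458*d^4 - 0.655000000000001*d^3 - 1.0547*d^2 + 1.6803*d - 1.0927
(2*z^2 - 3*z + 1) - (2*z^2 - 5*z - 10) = 2*z + 11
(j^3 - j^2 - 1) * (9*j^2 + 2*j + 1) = 9*j^5 - 7*j^4 - j^3 - 10*j^2 - 2*j - 1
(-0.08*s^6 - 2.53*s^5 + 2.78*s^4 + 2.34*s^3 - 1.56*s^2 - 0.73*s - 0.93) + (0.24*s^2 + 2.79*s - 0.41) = -0.08*s^6 - 2.53*s^5 + 2.78*s^4 + 2.34*s^3 - 1.32*s^2 + 2.06*s - 1.34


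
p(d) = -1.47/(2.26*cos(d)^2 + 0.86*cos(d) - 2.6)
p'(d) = -1.47*(4.52*sin(d)*cos(d) + 0.86*sin(d))/(2.26*cos(d)^2 + 0.86*cos(d) - 2.6)^2 = -(6.6444*cos(d) + 1.2642)*sin(d)/(2.26*cos(d)^2 + 0.86*cos(d) - 2.6)^2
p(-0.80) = 1.63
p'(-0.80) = 5.18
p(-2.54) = 0.83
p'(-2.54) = -0.76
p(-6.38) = -2.97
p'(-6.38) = 3.11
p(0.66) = 2.88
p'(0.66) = -15.34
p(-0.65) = 3.04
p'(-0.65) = 16.99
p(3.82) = 0.77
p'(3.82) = -0.68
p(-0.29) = -4.91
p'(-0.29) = 24.36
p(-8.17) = 0.55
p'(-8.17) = -0.11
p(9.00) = 0.98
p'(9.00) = 0.87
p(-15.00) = 0.75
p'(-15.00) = -0.65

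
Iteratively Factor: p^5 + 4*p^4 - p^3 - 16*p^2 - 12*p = (p + 2)*(p^4 + 2*p^3 - 5*p^2 - 6*p) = (p - 2)*(p + 2)*(p^3 + 4*p^2 + 3*p) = (p - 2)*(p + 2)*(p + 3)*(p^2 + p) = (p - 2)*(p + 1)*(p + 2)*(p + 3)*(p)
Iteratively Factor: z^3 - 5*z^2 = (z - 5)*(z^2) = z*(z - 5)*(z)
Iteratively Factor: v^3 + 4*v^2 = (v)*(v^2 + 4*v) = v*(v + 4)*(v)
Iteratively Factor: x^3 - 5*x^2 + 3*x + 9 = (x + 1)*(x^2 - 6*x + 9) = (x - 3)*(x + 1)*(x - 3)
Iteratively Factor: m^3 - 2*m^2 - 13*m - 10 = (m - 5)*(m^2 + 3*m + 2) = (m - 5)*(m + 2)*(m + 1)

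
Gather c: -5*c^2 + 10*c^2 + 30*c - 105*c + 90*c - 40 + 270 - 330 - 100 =5*c^2 + 15*c - 200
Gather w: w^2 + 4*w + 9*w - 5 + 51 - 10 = w^2 + 13*w + 36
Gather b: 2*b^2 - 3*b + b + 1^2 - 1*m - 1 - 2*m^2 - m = 2*b^2 - 2*b - 2*m^2 - 2*m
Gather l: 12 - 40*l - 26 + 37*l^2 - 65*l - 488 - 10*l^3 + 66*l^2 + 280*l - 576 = -10*l^3 + 103*l^2 + 175*l - 1078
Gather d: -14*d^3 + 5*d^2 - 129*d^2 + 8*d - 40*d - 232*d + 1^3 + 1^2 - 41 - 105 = -14*d^3 - 124*d^2 - 264*d - 144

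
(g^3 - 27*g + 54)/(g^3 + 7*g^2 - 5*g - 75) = (g^2 + 3*g - 18)/(g^2 + 10*g + 25)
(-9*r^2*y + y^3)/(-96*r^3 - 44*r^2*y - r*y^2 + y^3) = y*(-3*r + y)/(-32*r^2 - 4*r*y + y^2)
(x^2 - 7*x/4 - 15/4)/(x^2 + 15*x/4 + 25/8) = 2*(x - 3)/(2*x + 5)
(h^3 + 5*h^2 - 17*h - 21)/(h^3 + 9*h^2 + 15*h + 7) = (h - 3)/(h + 1)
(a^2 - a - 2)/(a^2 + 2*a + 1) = (a - 2)/(a + 1)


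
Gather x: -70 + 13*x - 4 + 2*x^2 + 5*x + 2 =2*x^2 + 18*x - 72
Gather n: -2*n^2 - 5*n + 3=-2*n^2 - 5*n + 3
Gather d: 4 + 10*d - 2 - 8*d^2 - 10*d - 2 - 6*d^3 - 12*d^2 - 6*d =-6*d^3 - 20*d^2 - 6*d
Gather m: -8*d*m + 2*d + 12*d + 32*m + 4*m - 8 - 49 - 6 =14*d + m*(36 - 8*d) - 63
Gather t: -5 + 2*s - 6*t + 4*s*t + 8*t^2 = 2*s + 8*t^2 + t*(4*s - 6) - 5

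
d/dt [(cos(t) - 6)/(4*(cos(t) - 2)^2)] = (cos(t) - 10)*sin(t)/(4*(cos(t) - 2)^3)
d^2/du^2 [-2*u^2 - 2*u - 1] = -4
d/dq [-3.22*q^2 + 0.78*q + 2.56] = 0.78 - 6.44*q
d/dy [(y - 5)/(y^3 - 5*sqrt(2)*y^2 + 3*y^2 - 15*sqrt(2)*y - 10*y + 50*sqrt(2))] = (y^3 - 5*sqrt(2)*y^2 + 3*y^2 - 15*sqrt(2)*y - 10*y + (y - 5)*(-3*y^2 - 6*y + 10*sqrt(2)*y + 10 + 15*sqrt(2)) + 50*sqrt(2))/(y^3 - 5*sqrt(2)*y^2 + 3*y^2 - 15*sqrt(2)*y - 10*y + 50*sqrt(2))^2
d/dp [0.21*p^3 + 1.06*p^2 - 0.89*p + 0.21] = 0.63*p^2 + 2.12*p - 0.89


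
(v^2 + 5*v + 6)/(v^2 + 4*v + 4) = (v + 3)/(v + 2)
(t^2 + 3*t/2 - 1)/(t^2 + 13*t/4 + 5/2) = 2*(2*t - 1)/(4*t + 5)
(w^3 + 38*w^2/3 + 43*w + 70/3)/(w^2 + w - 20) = (3*w^2 + 23*w + 14)/(3*(w - 4))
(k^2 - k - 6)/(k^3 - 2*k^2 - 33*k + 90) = (k + 2)/(k^2 + k - 30)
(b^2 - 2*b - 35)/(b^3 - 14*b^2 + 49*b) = (b + 5)/(b*(b - 7))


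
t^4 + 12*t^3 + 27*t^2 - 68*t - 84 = (t - 2)*(t + 1)*(t + 6)*(t + 7)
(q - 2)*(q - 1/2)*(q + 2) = q^3 - q^2/2 - 4*q + 2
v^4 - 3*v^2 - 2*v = v*(v - 2)*(v + 1)^2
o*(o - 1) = o^2 - o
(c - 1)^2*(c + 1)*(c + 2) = c^4 + c^3 - 3*c^2 - c + 2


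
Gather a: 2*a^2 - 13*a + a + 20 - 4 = 2*a^2 - 12*a + 16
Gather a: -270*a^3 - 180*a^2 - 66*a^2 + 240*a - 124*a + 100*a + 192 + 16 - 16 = -270*a^3 - 246*a^2 + 216*a + 192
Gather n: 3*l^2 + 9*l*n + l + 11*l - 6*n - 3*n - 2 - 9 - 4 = 3*l^2 + 12*l + n*(9*l - 9) - 15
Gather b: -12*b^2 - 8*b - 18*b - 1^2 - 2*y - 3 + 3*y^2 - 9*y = -12*b^2 - 26*b + 3*y^2 - 11*y - 4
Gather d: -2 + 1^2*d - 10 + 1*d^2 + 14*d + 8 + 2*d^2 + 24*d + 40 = 3*d^2 + 39*d + 36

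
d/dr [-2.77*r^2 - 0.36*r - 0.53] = -5.54*r - 0.36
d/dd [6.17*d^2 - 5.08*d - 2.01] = 12.34*d - 5.08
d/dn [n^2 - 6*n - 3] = 2*n - 6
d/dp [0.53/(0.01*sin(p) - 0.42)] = -0.0053*cos(p)/(0.01*sin(p) - 0.42)^2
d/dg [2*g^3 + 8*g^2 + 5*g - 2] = 6*g^2 + 16*g + 5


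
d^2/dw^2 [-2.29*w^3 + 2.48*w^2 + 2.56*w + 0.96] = 4.96 - 13.74*w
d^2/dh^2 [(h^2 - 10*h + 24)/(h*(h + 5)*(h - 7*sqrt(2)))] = 2*(h^6 - 30*h^5 - 6*h^4 + 315*sqrt(2)*h^4 - 819*sqrt(2)*h^3 - 760*h^3 - 7560*sqrt(2)*h^2 + 8856*h^2 - 12600*sqrt(2)*h + 35280*h + 58800)/(h^3*(h^6 - 21*sqrt(2)*h^5 + 15*h^5 - 315*sqrt(2)*h^4 + 369*h^4 - 2261*sqrt(2)*h^3 + 4535*h^3 - 12915*sqrt(2)*h^2 + 22050*h^2 - 51450*sqrt(2)*h + 36750*h - 85750*sqrt(2)))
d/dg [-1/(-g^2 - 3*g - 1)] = (-2*g - 3)/(g^2 + 3*g + 1)^2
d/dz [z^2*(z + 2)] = z*(3*z + 4)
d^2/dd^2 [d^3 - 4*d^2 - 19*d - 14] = 6*d - 8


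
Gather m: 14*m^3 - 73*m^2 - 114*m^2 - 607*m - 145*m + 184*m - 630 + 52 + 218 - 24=14*m^3 - 187*m^2 - 568*m - 384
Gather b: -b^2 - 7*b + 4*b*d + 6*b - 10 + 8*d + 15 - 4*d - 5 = -b^2 + b*(4*d - 1) + 4*d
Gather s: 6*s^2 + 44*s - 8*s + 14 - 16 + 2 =6*s^2 + 36*s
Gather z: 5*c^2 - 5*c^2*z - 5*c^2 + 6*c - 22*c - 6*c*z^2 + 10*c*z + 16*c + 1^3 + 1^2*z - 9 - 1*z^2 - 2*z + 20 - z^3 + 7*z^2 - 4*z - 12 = -z^3 + z^2*(6 - 6*c) + z*(-5*c^2 + 10*c - 5)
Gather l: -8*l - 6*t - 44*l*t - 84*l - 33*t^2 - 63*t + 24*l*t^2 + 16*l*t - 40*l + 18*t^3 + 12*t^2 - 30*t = l*(24*t^2 - 28*t - 132) + 18*t^3 - 21*t^2 - 99*t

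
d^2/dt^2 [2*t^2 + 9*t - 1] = 4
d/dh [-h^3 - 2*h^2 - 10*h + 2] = -3*h^2 - 4*h - 10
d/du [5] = 0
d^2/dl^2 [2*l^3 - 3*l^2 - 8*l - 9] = 12*l - 6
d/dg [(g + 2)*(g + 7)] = 2*g + 9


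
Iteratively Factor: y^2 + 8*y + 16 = (y + 4)*(y + 4)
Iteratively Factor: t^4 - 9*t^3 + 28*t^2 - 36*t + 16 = (t - 2)*(t^3 - 7*t^2 + 14*t - 8) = (t - 2)*(t - 1)*(t^2 - 6*t + 8) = (t - 2)^2*(t - 1)*(t - 4)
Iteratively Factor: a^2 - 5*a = (a)*(a - 5)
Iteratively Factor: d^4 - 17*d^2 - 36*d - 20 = (d - 5)*(d^3 + 5*d^2 + 8*d + 4) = (d - 5)*(d + 1)*(d^2 + 4*d + 4) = (d - 5)*(d + 1)*(d + 2)*(d + 2)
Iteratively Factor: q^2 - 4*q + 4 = (q - 2)*(q - 2)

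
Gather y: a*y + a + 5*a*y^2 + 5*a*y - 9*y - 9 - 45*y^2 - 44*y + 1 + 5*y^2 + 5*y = a + y^2*(5*a - 40) + y*(6*a - 48) - 8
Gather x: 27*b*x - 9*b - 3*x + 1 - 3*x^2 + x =-9*b - 3*x^2 + x*(27*b - 2) + 1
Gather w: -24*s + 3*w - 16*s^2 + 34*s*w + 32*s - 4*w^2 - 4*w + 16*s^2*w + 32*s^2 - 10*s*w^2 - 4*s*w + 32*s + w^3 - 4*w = 16*s^2 + 40*s + w^3 + w^2*(-10*s - 4) + w*(16*s^2 + 30*s - 5)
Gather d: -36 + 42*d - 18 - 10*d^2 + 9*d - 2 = -10*d^2 + 51*d - 56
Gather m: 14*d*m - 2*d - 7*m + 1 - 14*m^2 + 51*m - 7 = -2*d - 14*m^2 + m*(14*d + 44) - 6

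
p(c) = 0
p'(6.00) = 0.00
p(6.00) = 0.00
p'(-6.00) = 0.00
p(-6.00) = 0.00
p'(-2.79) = 0.00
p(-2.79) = 0.00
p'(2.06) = 0.00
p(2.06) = 0.00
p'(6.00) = 0.00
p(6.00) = 0.00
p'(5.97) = 0.00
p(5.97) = 0.00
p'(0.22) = 0.00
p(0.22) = 0.00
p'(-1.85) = 0.00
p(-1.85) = 0.00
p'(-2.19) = 0.00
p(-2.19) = 0.00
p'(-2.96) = 0.00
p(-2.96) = 0.00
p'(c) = 0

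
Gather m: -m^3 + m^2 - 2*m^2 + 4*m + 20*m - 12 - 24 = -m^3 - m^2 + 24*m - 36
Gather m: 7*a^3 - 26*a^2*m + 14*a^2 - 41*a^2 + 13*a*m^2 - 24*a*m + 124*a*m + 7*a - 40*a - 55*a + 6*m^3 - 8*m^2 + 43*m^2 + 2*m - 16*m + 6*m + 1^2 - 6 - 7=7*a^3 - 27*a^2 - 88*a + 6*m^3 + m^2*(13*a + 35) + m*(-26*a^2 + 100*a - 8) - 12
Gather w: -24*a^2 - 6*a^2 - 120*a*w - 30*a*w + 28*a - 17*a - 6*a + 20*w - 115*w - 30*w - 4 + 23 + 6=-30*a^2 + 5*a + w*(-150*a - 125) + 25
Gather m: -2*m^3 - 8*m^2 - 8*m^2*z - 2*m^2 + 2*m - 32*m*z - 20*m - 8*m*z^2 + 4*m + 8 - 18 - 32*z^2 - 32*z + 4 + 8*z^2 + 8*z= -2*m^3 + m^2*(-8*z - 10) + m*(-8*z^2 - 32*z - 14) - 24*z^2 - 24*z - 6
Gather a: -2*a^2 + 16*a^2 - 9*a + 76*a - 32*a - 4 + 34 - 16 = 14*a^2 + 35*a + 14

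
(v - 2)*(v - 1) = v^2 - 3*v + 2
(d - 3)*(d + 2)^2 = d^3 + d^2 - 8*d - 12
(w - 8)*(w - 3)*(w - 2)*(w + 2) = w^4 - 11*w^3 + 20*w^2 + 44*w - 96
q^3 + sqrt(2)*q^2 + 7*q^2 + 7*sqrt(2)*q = q*(q + 7)*(q + sqrt(2))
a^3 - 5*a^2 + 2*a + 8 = (a - 4)*(a - 2)*(a + 1)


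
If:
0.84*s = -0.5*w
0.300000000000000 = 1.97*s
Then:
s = 0.15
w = -0.26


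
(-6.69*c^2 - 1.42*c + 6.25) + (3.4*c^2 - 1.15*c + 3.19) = -3.29*c^2 - 2.57*c + 9.44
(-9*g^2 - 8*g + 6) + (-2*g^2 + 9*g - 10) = -11*g^2 + g - 4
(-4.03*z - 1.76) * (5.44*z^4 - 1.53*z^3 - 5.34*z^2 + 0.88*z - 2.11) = -21.9232*z^5 - 3.4085*z^4 + 24.213*z^3 + 5.852*z^2 + 6.9545*z + 3.7136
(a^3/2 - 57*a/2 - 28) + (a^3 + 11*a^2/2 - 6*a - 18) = 3*a^3/2 + 11*a^2/2 - 69*a/2 - 46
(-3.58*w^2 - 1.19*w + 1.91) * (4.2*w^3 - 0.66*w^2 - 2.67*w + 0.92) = -15.036*w^5 - 2.6352*w^4 + 18.366*w^3 - 1.3769*w^2 - 6.1945*w + 1.7572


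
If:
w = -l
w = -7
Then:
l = 7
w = -7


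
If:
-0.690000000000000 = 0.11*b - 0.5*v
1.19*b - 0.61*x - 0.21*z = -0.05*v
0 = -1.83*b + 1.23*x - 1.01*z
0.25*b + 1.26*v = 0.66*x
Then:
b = 2.49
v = 1.93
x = 4.62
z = 1.12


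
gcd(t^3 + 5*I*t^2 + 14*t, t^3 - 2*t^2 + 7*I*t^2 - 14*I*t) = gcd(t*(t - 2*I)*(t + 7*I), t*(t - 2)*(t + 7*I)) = t^2 + 7*I*t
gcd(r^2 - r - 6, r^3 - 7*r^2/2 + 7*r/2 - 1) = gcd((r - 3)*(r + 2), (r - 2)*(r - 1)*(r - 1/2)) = 1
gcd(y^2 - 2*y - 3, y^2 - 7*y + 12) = y - 3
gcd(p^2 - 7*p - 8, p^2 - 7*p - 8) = p^2 - 7*p - 8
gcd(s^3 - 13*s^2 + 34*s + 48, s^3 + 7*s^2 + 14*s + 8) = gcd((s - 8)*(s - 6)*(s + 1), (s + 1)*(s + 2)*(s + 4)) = s + 1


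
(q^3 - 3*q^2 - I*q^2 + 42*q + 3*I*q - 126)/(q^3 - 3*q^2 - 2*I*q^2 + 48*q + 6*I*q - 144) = (q - 7*I)/(q - 8*I)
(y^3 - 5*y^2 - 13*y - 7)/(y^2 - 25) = (y^3 - 5*y^2 - 13*y - 7)/(y^2 - 25)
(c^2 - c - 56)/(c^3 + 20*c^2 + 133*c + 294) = (c - 8)/(c^2 + 13*c + 42)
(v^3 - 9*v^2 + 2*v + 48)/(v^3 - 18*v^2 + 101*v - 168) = (v + 2)/(v - 7)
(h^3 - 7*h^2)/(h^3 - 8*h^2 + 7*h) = h/(h - 1)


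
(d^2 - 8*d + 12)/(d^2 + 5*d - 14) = (d - 6)/(d + 7)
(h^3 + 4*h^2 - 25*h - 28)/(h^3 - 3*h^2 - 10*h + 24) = (h^2 + 8*h + 7)/(h^2 + h - 6)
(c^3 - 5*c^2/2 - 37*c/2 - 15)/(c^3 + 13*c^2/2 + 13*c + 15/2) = (c - 6)/(c + 3)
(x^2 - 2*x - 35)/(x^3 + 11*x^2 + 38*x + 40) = (x - 7)/(x^2 + 6*x + 8)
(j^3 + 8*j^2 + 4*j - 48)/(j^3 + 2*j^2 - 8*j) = (j + 6)/j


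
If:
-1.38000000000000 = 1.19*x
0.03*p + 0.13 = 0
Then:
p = -4.33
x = -1.16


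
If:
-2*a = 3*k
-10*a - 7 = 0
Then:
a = -7/10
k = 7/15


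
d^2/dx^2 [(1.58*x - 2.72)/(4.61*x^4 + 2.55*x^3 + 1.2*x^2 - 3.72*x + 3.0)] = (402.939816*x^7 - 858.9352*x^6 - 845.16174*x^5 - 291.505104*x^4 - 349.089744*x^3 + 437.67792*x^2 + 163.57248*x - 20.431296)/(97.972181*x^12 + 162.578565*x^11 + 166.437135*x^10 - 135.952461*x^9 - 27.78966*x^8 + 26.57286*x^7 + 282.912372*x^6 - 163.81224*x^5 + 16.50024*x^4 - 62.980848*x^3 + 156.9456*x^2 - 100.44*x + 27.0)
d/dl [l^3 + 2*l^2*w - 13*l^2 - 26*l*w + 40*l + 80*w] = 3*l^2 + 4*l*w - 26*l - 26*w + 40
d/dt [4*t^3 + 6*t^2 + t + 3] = 12*t^2 + 12*t + 1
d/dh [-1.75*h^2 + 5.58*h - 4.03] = 5.58 - 3.5*h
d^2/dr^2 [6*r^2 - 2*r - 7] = 12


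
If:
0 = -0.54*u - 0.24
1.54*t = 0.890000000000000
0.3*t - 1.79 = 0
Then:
No Solution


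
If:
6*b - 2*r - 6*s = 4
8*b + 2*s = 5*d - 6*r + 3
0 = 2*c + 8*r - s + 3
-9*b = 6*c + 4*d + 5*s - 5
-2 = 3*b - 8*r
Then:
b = 142/83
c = -779/166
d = 291/83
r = 74/83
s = 62/83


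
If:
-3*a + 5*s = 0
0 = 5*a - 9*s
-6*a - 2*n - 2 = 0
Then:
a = 0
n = -1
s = 0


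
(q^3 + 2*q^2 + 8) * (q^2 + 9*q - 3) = q^5 + 11*q^4 + 15*q^3 + 2*q^2 + 72*q - 24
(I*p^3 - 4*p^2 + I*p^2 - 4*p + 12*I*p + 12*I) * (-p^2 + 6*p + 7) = -I*p^5 + 4*p^4 + 5*I*p^4 - 20*p^3 + I*p^3 - 52*p^2 + 67*I*p^2 - 28*p + 156*I*p + 84*I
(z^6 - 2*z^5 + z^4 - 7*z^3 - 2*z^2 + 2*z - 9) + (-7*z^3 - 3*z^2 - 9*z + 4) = z^6 - 2*z^5 + z^4 - 14*z^3 - 5*z^2 - 7*z - 5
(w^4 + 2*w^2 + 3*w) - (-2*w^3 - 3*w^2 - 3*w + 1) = w^4 + 2*w^3 + 5*w^2 + 6*w - 1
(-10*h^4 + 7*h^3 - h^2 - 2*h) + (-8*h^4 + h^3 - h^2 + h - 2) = -18*h^4 + 8*h^3 - 2*h^2 - h - 2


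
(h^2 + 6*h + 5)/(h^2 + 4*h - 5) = (h + 1)/(h - 1)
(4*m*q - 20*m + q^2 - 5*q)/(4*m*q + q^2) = (q - 5)/q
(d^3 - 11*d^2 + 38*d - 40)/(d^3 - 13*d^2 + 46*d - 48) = (d^2 - 9*d + 20)/(d^2 - 11*d + 24)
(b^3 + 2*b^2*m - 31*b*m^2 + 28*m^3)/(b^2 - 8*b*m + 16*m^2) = (b^2 + 6*b*m - 7*m^2)/(b - 4*m)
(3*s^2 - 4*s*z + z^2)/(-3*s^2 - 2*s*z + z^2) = (-s + z)/(s + z)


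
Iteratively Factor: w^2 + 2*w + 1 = (w + 1)*(w + 1)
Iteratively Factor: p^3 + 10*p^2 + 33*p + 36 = (p + 3)*(p^2 + 7*p + 12) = (p + 3)^2*(p + 4)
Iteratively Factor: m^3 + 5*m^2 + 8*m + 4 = (m + 1)*(m^2 + 4*m + 4) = (m + 1)*(m + 2)*(m + 2)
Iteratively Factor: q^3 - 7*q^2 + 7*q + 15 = (q - 3)*(q^2 - 4*q - 5) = (q - 5)*(q - 3)*(q + 1)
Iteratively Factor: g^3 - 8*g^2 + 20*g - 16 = (g - 2)*(g^2 - 6*g + 8) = (g - 2)^2*(g - 4)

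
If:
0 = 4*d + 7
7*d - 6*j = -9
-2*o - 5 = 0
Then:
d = -7/4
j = -13/24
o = -5/2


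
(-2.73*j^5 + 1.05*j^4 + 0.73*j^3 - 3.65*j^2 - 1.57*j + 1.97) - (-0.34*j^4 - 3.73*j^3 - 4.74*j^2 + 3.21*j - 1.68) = -2.73*j^5 + 1.39*j^4 + 4.46*j^3 + 1.09*j^2 - 4.78*j + 3.65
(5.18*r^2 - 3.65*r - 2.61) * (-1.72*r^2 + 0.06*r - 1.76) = -8.9096*r^4 + 6.5888*r^3 - 4.8466*r^2 + 6.2674*r + 4.5936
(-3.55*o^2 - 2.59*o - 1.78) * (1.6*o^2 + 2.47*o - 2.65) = -5.68*o^4 - 12.9125*o^3 + 0.162199999999998*o^2 + 2.4669*o + 4.717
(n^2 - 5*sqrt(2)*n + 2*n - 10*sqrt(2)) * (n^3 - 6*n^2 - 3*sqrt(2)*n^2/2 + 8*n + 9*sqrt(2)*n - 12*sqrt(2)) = n^5 - 13*sqrt(2)*n^4/2 - 4*n^4 + 11*n^3 + 26*sqrt(2)*n^3 - 44*n^2 + 26*sqrt(2)*n^2 - 104*sqrt(2)*n - 60*n + 240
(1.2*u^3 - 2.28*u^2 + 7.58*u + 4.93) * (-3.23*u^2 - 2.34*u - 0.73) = -3.876*u^5 + 4.5564*u^4 - 20.0242*u^3 - 31.9967*u^2 - 17.0696*u - 3.5989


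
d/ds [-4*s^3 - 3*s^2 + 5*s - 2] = -12*s^2 - 6*s + 5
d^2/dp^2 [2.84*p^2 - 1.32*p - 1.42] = 5.68000000000000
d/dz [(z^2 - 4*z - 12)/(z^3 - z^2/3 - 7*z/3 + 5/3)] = 3*(-3*z^3 + 21*z^2 + 118*z + 104)/(9*z^5 + 3*z^4 - 38*z^3 + 6*z^2 + 45*z - 25)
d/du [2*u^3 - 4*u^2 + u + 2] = 6*u^2 - 8*u + 1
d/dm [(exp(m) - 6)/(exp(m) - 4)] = 2*exp(m)/(exp(m) - 4)^2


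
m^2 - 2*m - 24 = (m - 6)*(m + 4)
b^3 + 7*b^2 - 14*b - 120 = (b - 4)*(b + 5)*(b + 6)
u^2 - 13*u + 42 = (u - 7)*(u - 6)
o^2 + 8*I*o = o*(o + 8*I)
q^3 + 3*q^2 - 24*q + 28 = (q - 2)^2*(q + 7)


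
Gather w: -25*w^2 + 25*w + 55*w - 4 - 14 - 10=-25*w^2 + 80*w - 28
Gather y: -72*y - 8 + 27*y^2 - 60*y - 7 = 27*y^2 - 132*y - 15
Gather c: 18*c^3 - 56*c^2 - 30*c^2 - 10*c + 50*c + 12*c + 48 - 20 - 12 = 18*c^3 - 86*c^2 + 52*c + 16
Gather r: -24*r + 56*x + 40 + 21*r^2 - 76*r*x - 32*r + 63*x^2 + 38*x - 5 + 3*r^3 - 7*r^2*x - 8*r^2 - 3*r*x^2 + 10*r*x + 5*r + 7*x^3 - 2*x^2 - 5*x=3*r^3 + r^2*(13 - 7*x) + r*(-3*x^2 - 66*x - 51) + 7*x^3 + 61*x^2 + 89*x + 35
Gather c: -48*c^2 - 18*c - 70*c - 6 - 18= -48*c^2 - 88*c - 24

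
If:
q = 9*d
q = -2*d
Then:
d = 0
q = 0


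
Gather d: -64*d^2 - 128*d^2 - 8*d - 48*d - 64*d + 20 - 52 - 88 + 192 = -192*d^2 - 120*d + 72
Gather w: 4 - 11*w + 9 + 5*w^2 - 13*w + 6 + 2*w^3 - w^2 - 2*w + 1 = 2*w^3 + 4*w^2 - 26*w + 20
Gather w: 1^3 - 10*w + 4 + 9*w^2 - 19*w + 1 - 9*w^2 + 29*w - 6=0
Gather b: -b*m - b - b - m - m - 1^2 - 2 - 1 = b*(-m - 2) - 2*m - 4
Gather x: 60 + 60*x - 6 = 60*x + 54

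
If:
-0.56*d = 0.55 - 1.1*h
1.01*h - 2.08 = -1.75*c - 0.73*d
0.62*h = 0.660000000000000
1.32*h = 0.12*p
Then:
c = 0.11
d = 1.11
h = 1.06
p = 11.71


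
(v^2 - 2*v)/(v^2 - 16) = v*(v - 2)/(v^2 - 16)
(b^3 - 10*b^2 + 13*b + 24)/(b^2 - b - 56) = (b^2 - 2*b - 3)/(b + 7)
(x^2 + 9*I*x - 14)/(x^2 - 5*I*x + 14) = (x + 7*I)/(x - 7*I)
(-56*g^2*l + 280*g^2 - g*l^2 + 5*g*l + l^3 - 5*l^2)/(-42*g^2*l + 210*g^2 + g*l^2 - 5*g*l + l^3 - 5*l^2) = (8*g - l)/(6*g - l)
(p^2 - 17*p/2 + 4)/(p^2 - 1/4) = 2*(p - 8)/(2*p + 1)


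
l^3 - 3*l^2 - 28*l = l*(l - 7)*(l + 4)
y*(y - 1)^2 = y^3 - 2*y^2 + y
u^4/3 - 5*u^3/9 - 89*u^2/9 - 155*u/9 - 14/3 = (u/3 + 1)*(u - 7)*(u + 1/3)*(u + 2)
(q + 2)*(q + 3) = q^2 + 5*q + 6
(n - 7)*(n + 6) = n^2 - n - 42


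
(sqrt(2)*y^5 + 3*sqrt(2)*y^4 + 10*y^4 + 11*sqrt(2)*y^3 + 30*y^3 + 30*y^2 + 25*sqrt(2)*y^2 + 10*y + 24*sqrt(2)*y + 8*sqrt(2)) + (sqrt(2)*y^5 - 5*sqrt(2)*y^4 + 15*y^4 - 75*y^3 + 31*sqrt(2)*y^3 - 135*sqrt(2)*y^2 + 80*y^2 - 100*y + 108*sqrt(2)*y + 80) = 2*sqrt(2)*y^5 - 2*sqrt(2)*y^4 + 25*y^4 - 45*y^3 + 42*sqrt(2)*y^3 - 110*sqrt(2)*y^2 + 110*y^2 - 90*y + 132*sqrt(2)*y + 8*sqrt(2) + 80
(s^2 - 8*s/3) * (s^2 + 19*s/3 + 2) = s^4 + 11*s^3/3 - 134*s^2/9 - 16*s/3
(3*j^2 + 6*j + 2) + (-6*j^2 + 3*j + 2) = -3*j^2 + 9*j + 4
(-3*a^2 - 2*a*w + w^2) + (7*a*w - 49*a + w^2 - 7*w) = -3*a^2 + 5*a*w - 49*a + 2*w^2 - 7*w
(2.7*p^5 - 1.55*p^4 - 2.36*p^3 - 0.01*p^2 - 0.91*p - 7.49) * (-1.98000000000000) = -5.346*p^5 + 3.069*p^4 + 4.6728*p^3 + 0.0198*p^2 + 1.8018*p + 14.8302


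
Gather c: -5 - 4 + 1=-8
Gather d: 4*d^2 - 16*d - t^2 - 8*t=4*d^2 - 16*d - t^2 - 8*t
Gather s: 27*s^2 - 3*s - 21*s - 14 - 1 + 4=27*s^2 - 24*s - 11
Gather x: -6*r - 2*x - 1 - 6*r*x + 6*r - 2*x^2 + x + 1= -2*x^2 + x*(-6*r - 1)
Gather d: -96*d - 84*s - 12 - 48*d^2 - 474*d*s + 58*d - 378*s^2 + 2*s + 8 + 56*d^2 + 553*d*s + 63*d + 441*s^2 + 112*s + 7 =8*d^2 + d*(79*s + 25) + 63*s^2 + 30*s + 3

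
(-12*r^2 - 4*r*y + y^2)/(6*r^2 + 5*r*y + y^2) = (-6*r + y)/(3*r + y)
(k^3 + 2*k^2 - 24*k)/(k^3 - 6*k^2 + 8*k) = (k + 6)/(k - 2)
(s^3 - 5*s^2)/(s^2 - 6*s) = s*(s - 5)/(s - 6)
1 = 1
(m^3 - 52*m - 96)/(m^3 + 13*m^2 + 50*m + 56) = (m^2 - 2*m - 48)/(m^2 + 11*m + 28)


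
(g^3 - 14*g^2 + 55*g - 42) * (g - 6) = g^4 - 20*g^3 + 139*g^2 - 372*g + 252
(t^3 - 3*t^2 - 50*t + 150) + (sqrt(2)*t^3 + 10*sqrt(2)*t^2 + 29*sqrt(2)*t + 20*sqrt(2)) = t^3 + sqrt(2)*t^3 - 3*t^2 + 10*sqrt(2)*t^2 - 50*t + 29*sqrt(2)*t + 20*sqrt(2) + 150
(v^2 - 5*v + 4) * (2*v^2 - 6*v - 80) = 2*v^4 - 16*v^3 - 42*v^2 + 376*v - 320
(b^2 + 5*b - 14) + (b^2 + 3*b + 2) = 2*b^2 + 8*b - 12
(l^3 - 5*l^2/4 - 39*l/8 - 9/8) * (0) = 0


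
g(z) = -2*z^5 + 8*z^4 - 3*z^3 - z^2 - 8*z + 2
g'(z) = -10*z^4 + 32*z^3 - 9*z^2 - 2*z - 8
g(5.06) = -1842.50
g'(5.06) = -2658.26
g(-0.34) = 4.84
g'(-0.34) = -9.75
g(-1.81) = 155.71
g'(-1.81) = -330.94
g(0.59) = -2.86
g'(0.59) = -6.95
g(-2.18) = 324.92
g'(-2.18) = -603.79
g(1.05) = -3.80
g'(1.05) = 4.87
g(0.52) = -2.34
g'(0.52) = -7.71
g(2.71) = 52.42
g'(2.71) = 18.01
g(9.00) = -67948.00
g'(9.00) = -43037.00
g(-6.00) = 26582.00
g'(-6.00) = -20192.00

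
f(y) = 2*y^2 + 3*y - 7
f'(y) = 4*y + 3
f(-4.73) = 23.56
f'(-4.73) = -15.92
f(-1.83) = -5.79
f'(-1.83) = -4.32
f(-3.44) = 6.35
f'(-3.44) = -10.76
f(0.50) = -5.00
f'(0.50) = 5.00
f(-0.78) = -8.12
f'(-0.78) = -0.12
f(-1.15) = -7.80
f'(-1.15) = -1.60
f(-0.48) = -7.98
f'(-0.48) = 1.08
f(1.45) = 1.56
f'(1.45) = 8.80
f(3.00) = 20.00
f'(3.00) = 15.00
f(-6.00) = 47.00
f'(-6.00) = -21.00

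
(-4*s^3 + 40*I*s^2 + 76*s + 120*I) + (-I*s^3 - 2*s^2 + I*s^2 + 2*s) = -4*s^3 - I*s^3 - 2*s^2 + 41*I*s^2 + 78*s + 120*I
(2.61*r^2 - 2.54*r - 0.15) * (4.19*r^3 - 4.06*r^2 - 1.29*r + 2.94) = 10.9359*r^5 - 21.2392*r^4 + 6.317*r^3 + 11.559*r^2 - 7.2741*r - 0.441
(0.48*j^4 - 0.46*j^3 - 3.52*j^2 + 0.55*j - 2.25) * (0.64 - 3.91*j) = -1.8768*j^5 + 2.1058*j^4 + 13.4688*j^3 - 4.4033*j^2 + 9.1495*j - 1.44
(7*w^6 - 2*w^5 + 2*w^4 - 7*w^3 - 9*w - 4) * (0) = 0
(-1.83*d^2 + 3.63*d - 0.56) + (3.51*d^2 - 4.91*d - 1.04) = 1.68*d^2 - 1.28*d - 1.6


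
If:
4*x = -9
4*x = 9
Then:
No Solution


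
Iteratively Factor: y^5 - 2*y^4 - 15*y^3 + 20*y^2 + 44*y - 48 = (y + 3)*(y^4 - 5*y^3 + 20*y - 16) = (y + 2)*(y + 3)*(y^3 - 7*y^2 + 14*y - 8) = (y - 2)*(y + 2)*(y + 3)*(y^2 - 5*y + 4) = (y - 4)*(y - 2)*(y + 2)*(y + 3)*(y - 1)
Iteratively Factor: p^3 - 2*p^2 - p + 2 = (p + 1)*(p^2 - 3*p + 2) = (p - 2)*(p + 1)*(p - 1)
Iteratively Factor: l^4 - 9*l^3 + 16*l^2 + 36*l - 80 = (l + 2)*(l^3 - 11*l^2 + 38*l - 40) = (l - 5)*(l + 2)*(l^2 - 6*l + 8) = (l - 5)*(l - 2)*(l + 2)*(l - 4)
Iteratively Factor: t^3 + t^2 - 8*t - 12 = (t + 2)*(t^2 - t - 6) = (t - 3)*(t + 2)*(t + 2)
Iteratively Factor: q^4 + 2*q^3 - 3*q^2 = (q + 3)*(q^3 - q^2) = q*(q + 3)*(q^2 - q) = q*(q - 1)*(q + 3)*(q)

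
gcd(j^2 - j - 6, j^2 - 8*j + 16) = 1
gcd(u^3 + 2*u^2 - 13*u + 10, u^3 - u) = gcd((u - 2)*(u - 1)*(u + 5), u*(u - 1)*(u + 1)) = u - 1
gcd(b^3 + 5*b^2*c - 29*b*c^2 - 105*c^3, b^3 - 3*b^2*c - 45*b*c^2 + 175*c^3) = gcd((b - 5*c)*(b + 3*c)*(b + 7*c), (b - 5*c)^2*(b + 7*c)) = b^2 + 2*b*c - 35*c^2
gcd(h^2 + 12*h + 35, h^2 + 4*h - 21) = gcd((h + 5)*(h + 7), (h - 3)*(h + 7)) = h + 7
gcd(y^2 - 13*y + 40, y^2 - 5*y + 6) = 1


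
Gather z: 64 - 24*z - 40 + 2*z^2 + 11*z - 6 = 2*z^2 - 13*z + 18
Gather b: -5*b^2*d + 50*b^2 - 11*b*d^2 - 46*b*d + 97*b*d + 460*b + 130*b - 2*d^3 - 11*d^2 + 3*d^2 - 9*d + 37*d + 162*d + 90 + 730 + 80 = b^2*(50 - 5*d) + b*(-11*d^2 + 51*d + 590) - 2*d^3 - 8*d^2 + 190*d + 900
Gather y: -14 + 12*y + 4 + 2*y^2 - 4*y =2*y^2 + 8*y - 10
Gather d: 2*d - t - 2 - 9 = 2*d - t - 11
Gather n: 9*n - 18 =9*n - 18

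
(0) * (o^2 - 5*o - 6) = 0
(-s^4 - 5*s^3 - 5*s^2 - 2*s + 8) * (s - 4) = -s^5 - s^4 + 15*s^3 + 18*s^2 + 16*s - 32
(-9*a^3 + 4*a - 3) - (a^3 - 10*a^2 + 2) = -10*a^3 + 10*a^2 + 4*a - 5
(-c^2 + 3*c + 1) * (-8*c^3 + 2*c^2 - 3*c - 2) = 8*c^5 - 26*c^4 + c^3 - 5*c^2 - 9*c - 2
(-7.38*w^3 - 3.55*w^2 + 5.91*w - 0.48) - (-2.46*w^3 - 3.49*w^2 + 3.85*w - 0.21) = -4.92*w^3 - 0.0599999999999996*w^2 + 2.06*w - 0.27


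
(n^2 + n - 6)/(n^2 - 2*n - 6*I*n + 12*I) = (n + 3)/(n - 6*I)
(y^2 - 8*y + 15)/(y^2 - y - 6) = (y - 5)/(y + 2)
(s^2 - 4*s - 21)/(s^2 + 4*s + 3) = (s - 7)/(s + 1)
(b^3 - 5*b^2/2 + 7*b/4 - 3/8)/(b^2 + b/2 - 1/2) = (b^2 - 2*b + 3/4)/(b + 1)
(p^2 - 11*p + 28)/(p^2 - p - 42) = (p - 4)/(p + 6)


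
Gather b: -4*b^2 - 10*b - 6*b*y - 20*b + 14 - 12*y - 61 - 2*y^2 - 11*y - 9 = -4*b^2 + b*(-6*y - 30) - 2*y^2 - 23*y - 56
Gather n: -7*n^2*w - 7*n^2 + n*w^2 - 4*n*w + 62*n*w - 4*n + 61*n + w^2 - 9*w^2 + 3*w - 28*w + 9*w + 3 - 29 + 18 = n^2*(-7*w - 7) + n*(w^2 + 58*w + 57) - 8*w^2 - 16*w - 8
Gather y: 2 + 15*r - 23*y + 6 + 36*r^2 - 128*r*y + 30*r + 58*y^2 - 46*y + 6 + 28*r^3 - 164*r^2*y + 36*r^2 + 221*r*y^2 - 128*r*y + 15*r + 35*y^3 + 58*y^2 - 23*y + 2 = 28*r^3 + 72*r^2 + 60*r + 35*y^3 + y^2*(221*r + 116) + y*(-164*r^2 - 256*r - 92) + 16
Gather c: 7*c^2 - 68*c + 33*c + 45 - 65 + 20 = 7*c^2 - 35*c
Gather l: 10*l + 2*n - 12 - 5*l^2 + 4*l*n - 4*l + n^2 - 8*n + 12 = -5*l^2 + l*(4*n + 6) + n^2 - 6*n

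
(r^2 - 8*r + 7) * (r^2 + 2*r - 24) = r^4 - 6*r^3 - 33*r^2 + 206*r - 168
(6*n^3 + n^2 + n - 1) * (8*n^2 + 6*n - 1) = 48*n^5 + 44*n^4 + 8*n^3 - 3*n^2 - 7*n + 1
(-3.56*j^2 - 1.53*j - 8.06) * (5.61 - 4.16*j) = 14.8096*j^3 - 13.6068*j^2 + 24.9463*j - 45.2166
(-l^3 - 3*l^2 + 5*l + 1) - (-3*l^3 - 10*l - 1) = 2*l^3 - 3*l^2 + 15*l + 2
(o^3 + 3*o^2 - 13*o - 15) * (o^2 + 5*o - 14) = o^5 + 8*o^4 - 12*o^3 - 122*o^2 + 107*o + 210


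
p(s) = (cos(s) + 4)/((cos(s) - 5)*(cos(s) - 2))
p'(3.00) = -0.02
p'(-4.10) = -0.17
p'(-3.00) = 0.02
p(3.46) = 0.17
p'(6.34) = -0.10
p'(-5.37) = -0.70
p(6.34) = 1.25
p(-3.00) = 0.17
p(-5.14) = 0.61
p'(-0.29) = 0.47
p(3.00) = 0.17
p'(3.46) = 0.05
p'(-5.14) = -0.59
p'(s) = -sin(s)/((cos(s) - 5)*(cos(s) - 2)) + (cos(s) + 4)*sin(s)/((cos(s) - 5)*(cos(s) - 2)^2) + (cos(s) + 4)*sin(s)/((cos(s) - 5)^2*(cos(s) - 2))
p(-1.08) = 0.65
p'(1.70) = -0.32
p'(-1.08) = 0.63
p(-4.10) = 0.24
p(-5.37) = 0.76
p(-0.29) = 1.18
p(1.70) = 0.35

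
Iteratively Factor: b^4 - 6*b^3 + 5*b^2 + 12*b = (b + 1)*(b^3 - 7*b^2 + 12*b) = (b - 4)*(b + 1)*(b^2 - 3*b) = (b - 4)*(b - 3)*(b + 1)*(b)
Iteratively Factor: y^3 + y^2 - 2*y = (y + 2)*(y^2 - y) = (y - 1)*(y + 2)*(y)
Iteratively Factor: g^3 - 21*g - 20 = (g + 1)*(g^2 - g - 20) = (g - 5)*(g + 1)*(g + 4)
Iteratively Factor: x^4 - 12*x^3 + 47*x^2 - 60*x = (x - 4)*(x^3 - 8*x^2 + 15*x) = x*(x - 4)*(x^2 - 8*x + 15) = x*(x - 4)*(x - 3)*(x - 5)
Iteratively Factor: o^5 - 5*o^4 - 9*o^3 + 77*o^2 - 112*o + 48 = (o - 1)*(o^4 - 4*o^3 - 13*o^2 + 64*o - 48) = (o - 1)*(o + 4)*(o^3 - 8*o^2 + 19*o - 12) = (o - 4)*(o - 1)*(o + 4)*(o^2 - 4*o + 3) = (o - 4)*(o - 1)^2*(o + 4)*(o - 3)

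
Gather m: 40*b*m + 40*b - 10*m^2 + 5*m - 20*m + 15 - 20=40*b - 10*m^2 + m*(40*b - 15) - 5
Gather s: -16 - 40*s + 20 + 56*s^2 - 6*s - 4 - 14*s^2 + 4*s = 42*s^2 - 42*s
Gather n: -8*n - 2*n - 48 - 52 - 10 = -10*n - 110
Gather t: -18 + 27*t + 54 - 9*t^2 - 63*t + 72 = -9*t^2 - 36*t + 108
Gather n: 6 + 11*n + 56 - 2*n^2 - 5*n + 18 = -2*n^2 + 6*n + 80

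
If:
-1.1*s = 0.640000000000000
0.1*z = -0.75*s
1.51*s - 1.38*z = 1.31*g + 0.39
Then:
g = -5.57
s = -0.58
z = 4.36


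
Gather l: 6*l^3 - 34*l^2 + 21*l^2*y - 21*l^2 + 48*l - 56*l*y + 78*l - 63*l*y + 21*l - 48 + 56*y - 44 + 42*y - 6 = 6*l^3 + l^2*(21*y - 55) + l*(147 - 119*y) + 98*y - 98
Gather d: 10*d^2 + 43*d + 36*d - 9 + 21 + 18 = 10*d^2 + 79*d + 30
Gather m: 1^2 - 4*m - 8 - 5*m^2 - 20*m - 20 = -5*m^2 - 24*m - 27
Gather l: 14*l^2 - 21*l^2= -7*l^2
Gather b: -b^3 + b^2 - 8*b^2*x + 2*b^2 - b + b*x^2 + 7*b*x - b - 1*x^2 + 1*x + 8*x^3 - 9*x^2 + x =-b^3 + b^2*(3 - 8*x) + b*(x^2 + 7*x - 2) + 8*x^3 - 10*x^2 + 2*x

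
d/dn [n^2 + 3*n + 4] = 2*n + 3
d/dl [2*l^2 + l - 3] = 4*l + 1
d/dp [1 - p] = -1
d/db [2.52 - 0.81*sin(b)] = -0.81*cos(b)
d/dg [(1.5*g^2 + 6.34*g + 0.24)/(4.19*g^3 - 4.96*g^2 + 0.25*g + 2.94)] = (-6.285*g^4 - 53.1292*g^3 + 28.8046*g^2 + 11.2008*g + 18.5796)/(17.5561*g^6 - 41.5648*g^5 + 26.6966*g^4 + 22.1572*g^3 - 29.1023*g^2 + 1.47*g + 8.6436)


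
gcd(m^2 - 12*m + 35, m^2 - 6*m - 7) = m - 7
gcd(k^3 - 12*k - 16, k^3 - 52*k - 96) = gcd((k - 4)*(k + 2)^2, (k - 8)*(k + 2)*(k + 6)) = k + 2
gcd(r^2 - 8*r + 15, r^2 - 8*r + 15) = r^2 - 8*r + 15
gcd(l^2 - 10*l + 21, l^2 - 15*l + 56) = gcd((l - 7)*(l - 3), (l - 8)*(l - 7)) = l - 7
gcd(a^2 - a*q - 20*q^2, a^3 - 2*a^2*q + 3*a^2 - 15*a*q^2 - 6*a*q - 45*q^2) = -a + 5*q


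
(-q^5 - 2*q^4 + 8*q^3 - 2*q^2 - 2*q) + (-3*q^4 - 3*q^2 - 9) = -q^5 - 5*q^4 + 8*q^3 - 5*q^2 - 2*q - 9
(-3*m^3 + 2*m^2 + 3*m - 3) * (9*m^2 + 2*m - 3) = -27*m^5 + 12*m^4 + 40*m^3 - 27*m^2 - 15*m + 9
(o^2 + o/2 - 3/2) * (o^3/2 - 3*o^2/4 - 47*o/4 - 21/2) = o^5/2 - o^4/2 - 103*o^3/8 - 61*o^2/4 + 99*o/8 + 63/4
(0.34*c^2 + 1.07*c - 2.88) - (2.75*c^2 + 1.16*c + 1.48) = -2.41*c^2 - 0.0899999999999999*c - 4.36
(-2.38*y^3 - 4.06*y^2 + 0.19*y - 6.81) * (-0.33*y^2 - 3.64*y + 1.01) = 0.7854*y^5 + 10.003*y^4 + 12.3119*y^3 - 2.5449*y^2 + 24.9803*y - 6.8781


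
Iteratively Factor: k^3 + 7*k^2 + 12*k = (k)*(k^2 + 7*k + 12) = k*(k + 3)*(k + 4)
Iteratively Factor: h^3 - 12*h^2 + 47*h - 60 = (h - 4)*(h^2 - 8*h + 15) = (h - 4)*(h - 3)*(h - 5)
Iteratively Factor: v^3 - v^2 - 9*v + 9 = (v + 3)*(v^2 - 4*v + 3) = (v - 3)*(v + 3)*(v - 1)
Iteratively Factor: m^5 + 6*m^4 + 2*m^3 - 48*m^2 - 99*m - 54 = (m + 2)*(m^4 + 4*m^3 - 6*m^2 - 36*m - 27) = (m - 3)*(m + 2)*(m^3 + 7*m^2 + 15*m + 9) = (m - 3)*(m + 2)*(m + 3)*(m^2 + 4*m + 3) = (m - 3)*(m + 2)*(m + 3)^2*(m + 1)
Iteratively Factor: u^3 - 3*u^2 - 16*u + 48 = (u + 4)*(u^2 - 7*u + 12) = (u - 3)*(u + 4)*(u - 4)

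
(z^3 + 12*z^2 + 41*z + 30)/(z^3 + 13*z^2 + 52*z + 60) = (z + 1)/(z + 2)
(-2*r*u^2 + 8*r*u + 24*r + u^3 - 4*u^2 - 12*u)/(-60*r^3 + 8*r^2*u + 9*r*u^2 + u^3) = (u^2 - 4*u - 12)/(30*r^2 + 11*r*u + u^2)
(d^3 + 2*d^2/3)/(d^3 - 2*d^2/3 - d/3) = d*(3*d + 2)/(3*d^2 - 2*d - 1)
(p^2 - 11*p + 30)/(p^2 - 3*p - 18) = (p - 5)/(p + 3)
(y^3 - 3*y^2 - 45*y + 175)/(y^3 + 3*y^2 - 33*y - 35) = (y - 5)/(y + 1)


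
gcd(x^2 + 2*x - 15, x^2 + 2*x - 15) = x^2 + 2*x - 15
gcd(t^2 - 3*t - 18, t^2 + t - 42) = t - 6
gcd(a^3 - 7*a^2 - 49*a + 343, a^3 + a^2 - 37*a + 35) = a + 7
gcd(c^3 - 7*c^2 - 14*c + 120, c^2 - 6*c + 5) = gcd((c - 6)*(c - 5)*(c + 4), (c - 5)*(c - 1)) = c - 5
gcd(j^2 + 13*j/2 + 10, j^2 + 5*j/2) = j + 5/2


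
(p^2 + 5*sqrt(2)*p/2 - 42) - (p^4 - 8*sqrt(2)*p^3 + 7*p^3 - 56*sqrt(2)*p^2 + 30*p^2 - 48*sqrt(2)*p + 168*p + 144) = -p^4 - 7*p^3 + 8*sqrt(2)*p^3 - 29*p^2 + 56*sqrt(2)*p^2 - 168*p + 101*sqrt(2)*p/2 - 186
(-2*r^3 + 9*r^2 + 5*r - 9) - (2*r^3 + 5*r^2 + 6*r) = -4*r^3 + 4*r^2 - r - 9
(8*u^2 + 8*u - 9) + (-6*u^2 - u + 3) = 2*u^2 + 7*u - 6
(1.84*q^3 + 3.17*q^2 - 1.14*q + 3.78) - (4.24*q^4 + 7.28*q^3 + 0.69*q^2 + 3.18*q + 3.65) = -4.24*q^4 - 5.44*q^3 + 2.48*q^2 - 4.32*q + 0.13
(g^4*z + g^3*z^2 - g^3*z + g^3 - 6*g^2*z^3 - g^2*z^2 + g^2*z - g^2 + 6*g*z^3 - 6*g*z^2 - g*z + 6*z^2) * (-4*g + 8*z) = -4*g^5*z + 4*g^4*z^2 + 4*g^4*z - 4*g^4 + 32*g^3*z^3 - 4*g^3*z^2 + 4*g^3*z + 4*g^3 - 48*g^2*z^4 - 32*g^2*z^3 + 32*g^2*z^2 - 4*g^2*z + 48*g*z^4 - 48*g*z^3 - 32*g*z^2 + 48*z^3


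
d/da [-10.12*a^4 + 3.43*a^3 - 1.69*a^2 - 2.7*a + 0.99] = -40.48*a^3 + 10.29*a^2 - 3.38*a - 2.7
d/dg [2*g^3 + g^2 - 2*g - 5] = 6*g^2 + 2*g - 2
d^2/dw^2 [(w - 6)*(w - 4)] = 2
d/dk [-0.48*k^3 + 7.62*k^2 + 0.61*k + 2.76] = -1.44*k^2 + 15.24*k + 0.61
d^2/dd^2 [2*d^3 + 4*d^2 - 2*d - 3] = 12*d + 8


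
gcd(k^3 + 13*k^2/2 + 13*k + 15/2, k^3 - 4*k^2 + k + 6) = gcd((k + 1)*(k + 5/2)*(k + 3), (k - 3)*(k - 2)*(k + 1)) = k + 1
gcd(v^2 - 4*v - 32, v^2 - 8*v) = v - 8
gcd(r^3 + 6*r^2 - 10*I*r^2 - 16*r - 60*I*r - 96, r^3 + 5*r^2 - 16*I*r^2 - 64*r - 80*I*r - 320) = r - 8*I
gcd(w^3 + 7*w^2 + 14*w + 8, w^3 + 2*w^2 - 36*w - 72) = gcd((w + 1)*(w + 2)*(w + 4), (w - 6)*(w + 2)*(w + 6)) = w + 2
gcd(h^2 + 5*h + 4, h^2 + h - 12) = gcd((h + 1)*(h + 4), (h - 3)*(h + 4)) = h + 4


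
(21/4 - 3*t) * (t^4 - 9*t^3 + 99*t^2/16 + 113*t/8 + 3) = -3*t^5 + 129*t^4/4 - 1053*t^3/16 - 633*t^2/64 + 2085*t/32 + 63/4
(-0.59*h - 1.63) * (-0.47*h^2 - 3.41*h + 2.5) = 0.2773*h^3 + 2.778*h^2 + 4.0833*h - 4.075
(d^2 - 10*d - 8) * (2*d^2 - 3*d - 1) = 2*d^4 - 23*d^3 + 13*d^2 + 34*d + 8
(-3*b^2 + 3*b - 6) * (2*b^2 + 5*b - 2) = -6*b^4 - 9*b^3 + 9*b^2 - 36*b + 12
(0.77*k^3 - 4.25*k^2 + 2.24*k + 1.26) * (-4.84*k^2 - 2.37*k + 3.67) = -3.7268*k^5 + 18.7451*k^4 + 2.0568*k^3 - 27.0047*k^2 + 5.2346*k + 4.6242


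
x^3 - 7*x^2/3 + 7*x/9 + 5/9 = (x - 5/3)*(x - 1)*(x + 1/3)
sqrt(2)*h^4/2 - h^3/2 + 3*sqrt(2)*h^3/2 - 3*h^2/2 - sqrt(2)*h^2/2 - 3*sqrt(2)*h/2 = h*(h + 3)*(h - sqrt(2))*(sqrt(2)*h/2 + 1/2)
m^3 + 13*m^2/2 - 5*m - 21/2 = (m - 3/2)*(m + 1)*(m + 7)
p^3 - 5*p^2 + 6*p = p*(p - 3)*(p - 2)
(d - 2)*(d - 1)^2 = d^3 - 4*d^2 + 5*d - 2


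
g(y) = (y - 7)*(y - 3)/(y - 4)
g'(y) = (y - 7)/(y - 4) - (y - 7)*(y - 3)/(y - 4)^2 + (y - 3)/(y - 4) = (y^2 - 8*y + 19)/(y^2 - 8*y + 16)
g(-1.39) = -6.83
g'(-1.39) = 1.10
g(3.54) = 4.06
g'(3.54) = 15.18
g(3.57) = 4.55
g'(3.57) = 17.22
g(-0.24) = -5.53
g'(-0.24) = 1.17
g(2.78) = -0.76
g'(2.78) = 3.02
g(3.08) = 0.34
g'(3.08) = 4.54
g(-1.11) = -6.52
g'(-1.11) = 1.11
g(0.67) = -4.43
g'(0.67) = 1.27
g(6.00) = -1.50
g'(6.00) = 1.75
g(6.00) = -1.50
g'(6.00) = 1.75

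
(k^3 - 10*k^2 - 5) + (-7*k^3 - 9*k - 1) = -6*k^3 - 10*k^2 - 9*k - 6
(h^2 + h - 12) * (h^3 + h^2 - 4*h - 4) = h^5 + 2*h^4 - 15*h^3 - 20*h^2 + 44*h + 48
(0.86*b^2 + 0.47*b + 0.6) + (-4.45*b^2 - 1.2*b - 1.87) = -3.59*b^2 - 0.73*b - 1.27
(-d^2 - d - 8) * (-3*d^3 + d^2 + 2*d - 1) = 3*d^5 + 2*d^4 + 21*d^3 - 9*d^2 - 15*d + 8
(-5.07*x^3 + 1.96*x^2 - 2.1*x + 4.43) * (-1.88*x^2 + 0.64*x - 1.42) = 9.5316*x^5 - 6.9296*x^4 + 12.4018*x^3 - 12.4556*x^2 + 5.8172*x - 6.2906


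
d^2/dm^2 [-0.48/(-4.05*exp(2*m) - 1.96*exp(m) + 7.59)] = (-(7.776*exp(m) + 0.9408)*(4.05*exp(2*m) + 1.96*exp(m) - 7.59) + 0.48*(8.1*exp(m) + 1.96)*(16.2*exp(m) + 3.92)*exp(m))*exp(m)/(4.05*exp(2*m) + 1.96*exp(m) - 7.59)^3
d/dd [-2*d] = -2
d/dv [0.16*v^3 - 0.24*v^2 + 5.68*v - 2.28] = 0.48*v^2 - 0.48*v + 5.68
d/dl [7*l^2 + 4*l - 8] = 14*l + 4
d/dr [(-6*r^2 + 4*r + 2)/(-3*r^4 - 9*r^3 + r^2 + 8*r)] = 2*(-18*r^5 - 9*r^4 + 48*r^3 + r^2 - 2*r - 8)/(r^2*(9*r^6 + 54*r^5 + 75*r^4 - 66*r^3 - 143*r^2 + 16*r + 64))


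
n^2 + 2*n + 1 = (n + 1)^2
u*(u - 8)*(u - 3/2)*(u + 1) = u^4 - 17*u^3/2 + 5*u^2/2 + 12*u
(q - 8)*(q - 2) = q^2 - 10*q + 16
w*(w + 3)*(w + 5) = w^3 + 8*w^2 + 15*w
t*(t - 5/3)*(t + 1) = t^3 - 2*t^2/3 - 5*t/3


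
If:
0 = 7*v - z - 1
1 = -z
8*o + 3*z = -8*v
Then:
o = 3/8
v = 0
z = -1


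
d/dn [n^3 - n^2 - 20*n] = 3*n^2 - 2*n - 20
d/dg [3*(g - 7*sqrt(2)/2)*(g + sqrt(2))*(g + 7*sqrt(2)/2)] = 9*g^2 + 6*sqrt(2)*g - 147/2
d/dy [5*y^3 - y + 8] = 15*y^2 - 1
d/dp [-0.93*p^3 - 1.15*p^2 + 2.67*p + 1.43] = -2.79*p^2 - 2.3*p + 2.67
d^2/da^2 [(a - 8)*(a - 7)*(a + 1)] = 6*a - 28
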